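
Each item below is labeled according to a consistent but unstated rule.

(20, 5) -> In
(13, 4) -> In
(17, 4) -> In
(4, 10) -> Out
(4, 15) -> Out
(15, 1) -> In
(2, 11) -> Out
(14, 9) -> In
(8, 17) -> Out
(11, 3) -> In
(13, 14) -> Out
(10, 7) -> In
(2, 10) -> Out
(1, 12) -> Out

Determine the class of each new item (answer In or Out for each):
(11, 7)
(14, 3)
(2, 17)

In, In, Out

The classifier is using: first > second.
(11, 7) — 11 > 7, hence In.
(14, 3) — 14 > 3, hence In.
(2, 17) — 2 < 17, hence Out.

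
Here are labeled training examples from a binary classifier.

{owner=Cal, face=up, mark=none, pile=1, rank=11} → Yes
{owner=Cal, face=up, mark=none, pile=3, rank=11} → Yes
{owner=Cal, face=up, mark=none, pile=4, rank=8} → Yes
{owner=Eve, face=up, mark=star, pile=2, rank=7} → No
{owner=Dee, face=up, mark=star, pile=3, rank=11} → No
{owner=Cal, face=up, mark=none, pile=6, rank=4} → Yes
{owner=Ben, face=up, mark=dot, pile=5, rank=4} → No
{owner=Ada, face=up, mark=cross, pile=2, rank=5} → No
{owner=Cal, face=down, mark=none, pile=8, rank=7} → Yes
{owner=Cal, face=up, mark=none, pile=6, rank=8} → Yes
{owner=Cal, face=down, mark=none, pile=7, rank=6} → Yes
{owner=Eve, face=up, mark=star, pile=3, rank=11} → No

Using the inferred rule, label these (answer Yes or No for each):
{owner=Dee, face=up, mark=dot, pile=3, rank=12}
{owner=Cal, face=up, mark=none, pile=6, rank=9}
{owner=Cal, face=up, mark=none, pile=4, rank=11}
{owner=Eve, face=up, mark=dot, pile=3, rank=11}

The pattern is that an item is 'Yes' exactly when: mark is none.
{owner=Dee, face=up, mark=dot, pile=3, rank=12} — mark is dot, hence No.
{owner=Cal, face=up, mark=none, pile=6, rank=9} — mark is none, hence Yes.
{owner=Cal, face=up, mark=none, pile=4, rank=11} — mark is none, hence Yes.
{owner=Eve, face=up, mark=dot, pile=3, rank=11} — mark is dot, hence No.

No, Yes, Yes, No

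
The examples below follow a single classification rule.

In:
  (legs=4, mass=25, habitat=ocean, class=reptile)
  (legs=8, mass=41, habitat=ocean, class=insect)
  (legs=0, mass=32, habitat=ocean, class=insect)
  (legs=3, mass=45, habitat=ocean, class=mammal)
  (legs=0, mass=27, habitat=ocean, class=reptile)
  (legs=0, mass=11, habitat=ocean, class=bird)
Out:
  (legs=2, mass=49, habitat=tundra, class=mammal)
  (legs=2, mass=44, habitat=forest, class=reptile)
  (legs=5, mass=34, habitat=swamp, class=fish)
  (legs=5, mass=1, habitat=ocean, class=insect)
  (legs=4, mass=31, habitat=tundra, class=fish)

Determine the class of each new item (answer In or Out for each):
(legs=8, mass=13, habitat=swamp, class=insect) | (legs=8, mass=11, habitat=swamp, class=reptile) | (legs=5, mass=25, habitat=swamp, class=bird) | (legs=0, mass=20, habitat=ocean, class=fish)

A rule that fits every label: habitat is ocean AND mass ≥ 11 — true of each 'In' example, false of each 'Out' one.

Out, Out, Out, In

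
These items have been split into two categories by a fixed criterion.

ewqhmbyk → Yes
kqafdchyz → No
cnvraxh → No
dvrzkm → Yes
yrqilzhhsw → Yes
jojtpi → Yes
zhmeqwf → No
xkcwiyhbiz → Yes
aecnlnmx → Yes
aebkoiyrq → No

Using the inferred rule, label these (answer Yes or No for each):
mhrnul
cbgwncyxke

'Yes' ⟺ even length.
Yes: mhrnul, since length 6.
Yes: cbgwncyxke, since length 10.

Yes, Yes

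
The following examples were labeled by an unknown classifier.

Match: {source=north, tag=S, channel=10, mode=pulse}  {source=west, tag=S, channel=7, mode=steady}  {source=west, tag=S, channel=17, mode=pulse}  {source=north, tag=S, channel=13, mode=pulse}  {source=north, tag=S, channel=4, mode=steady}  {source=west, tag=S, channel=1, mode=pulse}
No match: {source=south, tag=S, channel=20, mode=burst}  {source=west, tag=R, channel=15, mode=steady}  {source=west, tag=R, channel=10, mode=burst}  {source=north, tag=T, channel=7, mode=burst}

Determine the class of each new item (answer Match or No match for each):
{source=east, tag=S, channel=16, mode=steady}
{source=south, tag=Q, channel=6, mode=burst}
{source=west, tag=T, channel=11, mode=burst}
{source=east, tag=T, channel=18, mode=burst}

One predicate separates the groups cleanly: tag is S AND channel ≤ 17.
{source=east, tag=S, channel=16, mode=steady} → tag is S, channel = 16 → Match.
{source=south, tag=Q, channel=6, mode=burst} → tag is Q, channel = 6 → No match.
{source=west, tag=T, channel=11, mode=burst} → tag is T, channel = 11 → No match.
{source=east, tag=T, channel=18, mode=burst} → tag is T, channel = 18 → No match.

Match, No match, No match, No match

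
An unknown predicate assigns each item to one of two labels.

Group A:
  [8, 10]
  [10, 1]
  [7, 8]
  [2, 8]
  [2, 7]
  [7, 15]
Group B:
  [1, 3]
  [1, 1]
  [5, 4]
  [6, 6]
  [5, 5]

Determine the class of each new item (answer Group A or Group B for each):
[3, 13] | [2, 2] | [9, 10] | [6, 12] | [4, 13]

A rule that fits every label: max ≥ 7 — true of each 'Group A' example, false of each 'Group B' one.
Group A: [3, 13], since max 13. Group B: [2, 2], since max 2. Group A: [9, 10], since max 10. Group A: [6, 12], since max 12. Group A: [4, 13], since max 13.

Group A, Group B, Group A, Group A, Group A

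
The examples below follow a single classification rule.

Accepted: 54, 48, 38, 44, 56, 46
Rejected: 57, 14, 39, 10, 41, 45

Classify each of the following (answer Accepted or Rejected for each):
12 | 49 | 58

Rejected, Rejected, Accepted

Rule: even AND at least 38. This holds for each 'Accepted' example and fails for each 'Rejected' one.
12: 12 is even, 12 < 38 — fails the rule, so Rejected. 49: 49 is odd, 49 ≥ 38 — fails the rule, so Rejected. 58: 58 is even, 58 ≥ 38 — satisfies this, so Accepted.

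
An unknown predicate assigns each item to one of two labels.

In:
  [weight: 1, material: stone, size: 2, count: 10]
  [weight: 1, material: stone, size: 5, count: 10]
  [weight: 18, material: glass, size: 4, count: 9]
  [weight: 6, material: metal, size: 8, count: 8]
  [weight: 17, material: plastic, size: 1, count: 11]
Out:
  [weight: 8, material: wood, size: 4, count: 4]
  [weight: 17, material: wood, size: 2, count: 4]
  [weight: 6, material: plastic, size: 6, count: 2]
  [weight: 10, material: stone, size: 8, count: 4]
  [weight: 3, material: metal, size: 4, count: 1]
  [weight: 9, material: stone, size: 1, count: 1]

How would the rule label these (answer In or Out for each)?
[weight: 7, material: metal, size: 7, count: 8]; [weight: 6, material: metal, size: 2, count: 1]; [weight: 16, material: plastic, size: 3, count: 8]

The distinguishing property — count ≥ 8 — holds for all the 'In' cases and none of the 'Out' cases.
[weight: 7, material: metal, size: 7, count: 8] — count = 8, hence In.
[weight: 6, material: metal, size: 2, count: 1] — count = 1, hence Out.
[weight: 16, material: plastic, size: 3, count: 8] — count = 8, hence In.

In, Out, In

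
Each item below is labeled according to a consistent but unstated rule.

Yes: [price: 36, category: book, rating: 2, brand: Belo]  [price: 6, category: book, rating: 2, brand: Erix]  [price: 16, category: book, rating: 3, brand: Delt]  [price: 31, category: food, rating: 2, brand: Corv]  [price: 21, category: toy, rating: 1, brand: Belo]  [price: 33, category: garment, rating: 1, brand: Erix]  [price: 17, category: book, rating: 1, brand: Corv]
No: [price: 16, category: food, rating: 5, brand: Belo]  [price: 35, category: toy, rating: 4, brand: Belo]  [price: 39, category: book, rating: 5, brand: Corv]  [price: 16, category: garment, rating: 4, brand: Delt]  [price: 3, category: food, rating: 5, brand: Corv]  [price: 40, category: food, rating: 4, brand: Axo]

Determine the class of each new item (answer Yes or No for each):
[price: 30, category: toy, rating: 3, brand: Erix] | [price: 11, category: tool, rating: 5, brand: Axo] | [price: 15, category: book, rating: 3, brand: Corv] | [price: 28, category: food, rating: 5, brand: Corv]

The distinguishing property — rating ≤ 3 — holds for all the 'Yes' cases and none of the 'No' cases.

Yes, No, Yes, No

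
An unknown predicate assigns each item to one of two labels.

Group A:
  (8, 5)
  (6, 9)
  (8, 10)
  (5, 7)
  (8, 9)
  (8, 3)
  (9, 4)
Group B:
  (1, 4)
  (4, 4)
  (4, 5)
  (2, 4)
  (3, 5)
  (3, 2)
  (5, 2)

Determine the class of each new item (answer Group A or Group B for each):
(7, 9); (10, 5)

Group A, Group A

One predicate separates the groups cleanly: sum ≥ 11.
(7, 9) → 7+9 = 16 → Group A. (10, 5) → 10+5 = 15 → Group A.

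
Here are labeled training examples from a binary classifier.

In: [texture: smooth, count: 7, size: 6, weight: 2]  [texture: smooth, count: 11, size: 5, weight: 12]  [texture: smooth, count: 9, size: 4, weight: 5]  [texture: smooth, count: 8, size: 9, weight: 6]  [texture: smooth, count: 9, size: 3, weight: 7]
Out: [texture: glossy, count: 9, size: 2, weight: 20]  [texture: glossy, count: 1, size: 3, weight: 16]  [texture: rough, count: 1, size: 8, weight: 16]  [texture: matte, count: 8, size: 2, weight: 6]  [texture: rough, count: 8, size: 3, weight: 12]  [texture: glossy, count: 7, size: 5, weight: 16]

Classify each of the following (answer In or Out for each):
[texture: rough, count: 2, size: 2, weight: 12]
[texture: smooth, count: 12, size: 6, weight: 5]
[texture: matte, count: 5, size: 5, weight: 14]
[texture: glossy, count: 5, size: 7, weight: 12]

A rule that fits every label: texture is smooth — true of each 'In' example, false of each 'Out' one.

Out, In, Out, Out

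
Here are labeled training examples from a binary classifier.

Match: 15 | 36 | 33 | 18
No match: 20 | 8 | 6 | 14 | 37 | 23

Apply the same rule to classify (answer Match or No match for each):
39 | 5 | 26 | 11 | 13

The rule appears to be: multiple of 3 AND at least 8.

Match, No match, No match, No match, No match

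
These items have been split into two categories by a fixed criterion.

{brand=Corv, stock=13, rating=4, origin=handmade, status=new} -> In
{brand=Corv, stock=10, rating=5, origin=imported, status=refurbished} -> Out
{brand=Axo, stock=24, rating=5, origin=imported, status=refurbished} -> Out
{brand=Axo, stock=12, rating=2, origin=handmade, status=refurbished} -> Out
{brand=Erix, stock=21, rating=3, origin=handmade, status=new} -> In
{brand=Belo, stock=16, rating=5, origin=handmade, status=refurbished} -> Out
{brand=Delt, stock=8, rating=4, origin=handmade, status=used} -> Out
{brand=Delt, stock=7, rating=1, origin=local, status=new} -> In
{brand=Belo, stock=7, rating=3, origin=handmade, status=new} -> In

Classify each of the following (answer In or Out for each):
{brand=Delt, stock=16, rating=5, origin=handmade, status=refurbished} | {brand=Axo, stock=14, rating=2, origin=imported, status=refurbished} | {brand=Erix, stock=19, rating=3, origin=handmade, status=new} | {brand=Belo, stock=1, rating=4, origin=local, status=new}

Out, Out, In, In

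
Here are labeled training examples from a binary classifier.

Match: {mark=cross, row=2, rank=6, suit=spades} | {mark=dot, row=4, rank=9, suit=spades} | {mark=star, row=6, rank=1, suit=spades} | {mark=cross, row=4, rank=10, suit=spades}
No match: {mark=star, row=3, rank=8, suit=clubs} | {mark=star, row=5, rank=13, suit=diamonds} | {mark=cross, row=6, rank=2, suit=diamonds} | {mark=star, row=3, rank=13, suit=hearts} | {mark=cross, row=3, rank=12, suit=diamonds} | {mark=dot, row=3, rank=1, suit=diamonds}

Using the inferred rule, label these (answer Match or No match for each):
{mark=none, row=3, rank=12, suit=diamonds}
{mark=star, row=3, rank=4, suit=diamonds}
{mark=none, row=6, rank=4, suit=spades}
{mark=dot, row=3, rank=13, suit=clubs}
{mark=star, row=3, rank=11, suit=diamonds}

No match, No match, Match, No match, No match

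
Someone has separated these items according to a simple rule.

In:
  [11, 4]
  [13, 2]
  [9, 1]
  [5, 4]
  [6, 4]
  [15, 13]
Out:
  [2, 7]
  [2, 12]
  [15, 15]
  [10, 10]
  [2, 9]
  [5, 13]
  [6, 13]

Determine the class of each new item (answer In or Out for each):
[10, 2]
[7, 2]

In, In

All 'In' examples share one property — first > second — and every 'Out' example lacks it.
[10, 2]: In (10 > 2).
[7, 2]: In (7 > 2).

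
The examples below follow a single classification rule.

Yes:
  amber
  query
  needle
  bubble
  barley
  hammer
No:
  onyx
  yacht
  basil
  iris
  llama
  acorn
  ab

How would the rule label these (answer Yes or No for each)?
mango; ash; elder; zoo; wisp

The distinguishing property — contains 'e' — holds for all the 'Yes' cases and none of the 'No' cases.
mango: no 'e', doesn't match → No. ash: no 'e', doesn't match → No. elder: has 'e', matches → Yes. zoo: no 'e', doesn't match → No. wisp: no 'e', doesn't match → No.

No, No, Yes, No, No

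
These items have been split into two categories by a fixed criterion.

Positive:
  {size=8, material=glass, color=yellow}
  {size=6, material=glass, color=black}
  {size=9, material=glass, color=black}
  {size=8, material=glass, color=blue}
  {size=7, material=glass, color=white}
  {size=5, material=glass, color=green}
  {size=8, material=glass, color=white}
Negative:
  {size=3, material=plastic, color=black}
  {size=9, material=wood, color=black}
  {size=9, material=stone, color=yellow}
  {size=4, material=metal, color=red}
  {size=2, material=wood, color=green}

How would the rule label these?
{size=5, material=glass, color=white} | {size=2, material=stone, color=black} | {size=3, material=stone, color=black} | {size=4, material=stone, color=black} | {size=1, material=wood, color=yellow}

Positive, Negative, Negative, Negative, Negative

One predicate separates the groups cleanly: material is glass.
{size=5, material=glass, color=white}: material is glass — passes, so Positive.
{size=2, material=stone, color=black}: material is stone — does not fit, so Negative.
{size=3, material=stone, color=black}: material is stone — does not fit, so Negative.
{size=4, material=stone, color=black}: material is stone — does not fit, so Negative.
{size=1, material=wood, color=yellow}: material is wood — does not fit, so Negative.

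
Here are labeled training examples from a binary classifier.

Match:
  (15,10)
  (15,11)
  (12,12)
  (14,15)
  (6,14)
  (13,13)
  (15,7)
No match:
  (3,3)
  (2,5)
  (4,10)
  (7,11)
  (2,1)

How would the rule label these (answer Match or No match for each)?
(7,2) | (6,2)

The simplest hypothesis consistent with all the labels is: sum ≥ 20.

No match, No match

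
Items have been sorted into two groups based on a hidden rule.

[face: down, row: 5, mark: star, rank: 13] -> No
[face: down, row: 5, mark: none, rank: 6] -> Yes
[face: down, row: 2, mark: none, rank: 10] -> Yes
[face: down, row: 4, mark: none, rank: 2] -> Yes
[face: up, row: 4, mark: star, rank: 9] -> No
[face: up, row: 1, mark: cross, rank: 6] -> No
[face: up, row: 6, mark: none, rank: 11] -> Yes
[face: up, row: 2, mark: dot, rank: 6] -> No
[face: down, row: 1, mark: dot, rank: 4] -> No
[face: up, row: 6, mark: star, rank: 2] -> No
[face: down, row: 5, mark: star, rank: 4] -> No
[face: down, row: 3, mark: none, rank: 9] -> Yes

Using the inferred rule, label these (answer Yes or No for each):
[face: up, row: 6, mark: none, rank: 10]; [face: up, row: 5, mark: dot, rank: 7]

Comparing the two groups points to one rule — mark is none.
[face: up, row: 6, mark: none, rank: 10] → mark is none → Yes.
[face: up, row: 5, mark: dot, rank: 7] → mark is dot → No.

Yes, No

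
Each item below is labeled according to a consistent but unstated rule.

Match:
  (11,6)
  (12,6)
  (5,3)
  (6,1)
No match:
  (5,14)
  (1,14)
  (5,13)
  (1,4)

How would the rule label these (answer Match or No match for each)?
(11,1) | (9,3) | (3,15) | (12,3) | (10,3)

Match, Match, No match, Match, Match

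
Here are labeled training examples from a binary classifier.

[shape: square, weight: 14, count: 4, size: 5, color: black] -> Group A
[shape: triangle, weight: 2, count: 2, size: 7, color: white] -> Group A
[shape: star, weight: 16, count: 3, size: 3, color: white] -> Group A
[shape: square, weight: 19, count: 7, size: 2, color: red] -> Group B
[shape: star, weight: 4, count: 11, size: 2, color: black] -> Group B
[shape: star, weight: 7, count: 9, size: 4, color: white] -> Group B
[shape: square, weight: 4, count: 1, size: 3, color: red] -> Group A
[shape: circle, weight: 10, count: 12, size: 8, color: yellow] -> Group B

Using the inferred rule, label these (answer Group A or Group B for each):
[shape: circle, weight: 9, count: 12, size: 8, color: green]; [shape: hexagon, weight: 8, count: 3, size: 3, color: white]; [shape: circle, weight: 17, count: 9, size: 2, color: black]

Group B, Group A, Group B

The simplest hypothesis consistent with all the labels is: count ≤ 4.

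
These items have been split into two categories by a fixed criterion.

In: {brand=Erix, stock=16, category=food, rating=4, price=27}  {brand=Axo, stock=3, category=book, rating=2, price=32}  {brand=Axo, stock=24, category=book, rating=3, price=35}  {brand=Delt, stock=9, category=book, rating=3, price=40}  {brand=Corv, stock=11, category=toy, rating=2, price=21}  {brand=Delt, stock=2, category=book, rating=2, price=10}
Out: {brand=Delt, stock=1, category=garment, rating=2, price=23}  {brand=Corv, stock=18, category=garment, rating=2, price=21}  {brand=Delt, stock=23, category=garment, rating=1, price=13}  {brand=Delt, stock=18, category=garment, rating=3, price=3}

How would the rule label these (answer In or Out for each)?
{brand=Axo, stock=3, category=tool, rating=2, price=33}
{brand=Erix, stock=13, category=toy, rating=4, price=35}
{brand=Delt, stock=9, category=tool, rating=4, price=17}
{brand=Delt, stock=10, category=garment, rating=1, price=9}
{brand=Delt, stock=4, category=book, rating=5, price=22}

Looking at the examples, the only property every 'In' case has and every 'Out' case lacks is: category is not garment.
{brand=Axo, stock=3, category=tool, rating=2, price=33}: category is tool — qualifies, so In.
{brand=Erix, stock=13, category=toy, rating=4, price=35}: category is toy — qualifies, so In.
{brand=Delt, stock=9, category=tool, rating=4, price=17}: category is tool — qualifies, so In.
{brand=Delt, stock=10, category=garment, rating=1, price=9}: category is garment — does not fit, so Out.
{brand=Delt, stock=4, category=book, rating=5, price=22}: category is book — qualifies, so In.

In, In, In, Out, In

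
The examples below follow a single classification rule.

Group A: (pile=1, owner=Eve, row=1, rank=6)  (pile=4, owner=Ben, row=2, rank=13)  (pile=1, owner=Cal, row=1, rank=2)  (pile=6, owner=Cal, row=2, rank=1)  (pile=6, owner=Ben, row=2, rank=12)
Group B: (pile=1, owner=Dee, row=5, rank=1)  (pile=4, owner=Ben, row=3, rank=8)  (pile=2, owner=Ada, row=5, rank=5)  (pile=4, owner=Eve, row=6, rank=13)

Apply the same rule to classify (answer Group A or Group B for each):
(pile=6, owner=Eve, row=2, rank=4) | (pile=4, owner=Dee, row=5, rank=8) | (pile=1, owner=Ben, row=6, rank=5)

Group A, Group B, Group B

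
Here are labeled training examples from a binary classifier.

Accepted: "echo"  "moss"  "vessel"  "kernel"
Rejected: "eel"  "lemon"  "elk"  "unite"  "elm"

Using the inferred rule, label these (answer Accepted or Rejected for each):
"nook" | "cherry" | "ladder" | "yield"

Accepted, Accepted, Accepted, Rejected

A rule that fits every label: even length — true of each 'Accepted' example, false of each 'Rejected' one.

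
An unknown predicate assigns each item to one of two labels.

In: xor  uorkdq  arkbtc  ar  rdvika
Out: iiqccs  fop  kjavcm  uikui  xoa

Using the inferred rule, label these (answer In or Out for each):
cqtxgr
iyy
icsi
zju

The distinguishing property — contains 'r' — holds for all the 'In' cases and none of the 'Out' cases.
cqtxgr: has 'r', checks out → In.
iyy: no 'r', does not satisfy this → Out.
icsi: no 'r', does not satisfy this → Out.
zju: no 'r', does not satisfy this → Out.

In, Out, Out, Out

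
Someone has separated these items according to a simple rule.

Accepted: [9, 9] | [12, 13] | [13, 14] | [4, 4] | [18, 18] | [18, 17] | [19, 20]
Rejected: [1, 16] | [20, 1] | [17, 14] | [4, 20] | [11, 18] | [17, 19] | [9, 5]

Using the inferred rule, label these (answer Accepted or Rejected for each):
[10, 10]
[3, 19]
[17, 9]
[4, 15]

Accepted, Rejected, Rejected, Rejected

Rule: |first − second| ≤ 1. This holds for each 'Accepted' example and fails for each 'Rejected' one.
[10, 10]: |10−10| = 0 — fits, so Accepted. [3, 19]: |3−19| = 16 — doesn't qualify, so Rejected. [17, 9]: |17−9| = 8 — doesn't qualify, so Rejected. [4, 15]: |4−15| = 11 — doesn't qualify, so Rejected.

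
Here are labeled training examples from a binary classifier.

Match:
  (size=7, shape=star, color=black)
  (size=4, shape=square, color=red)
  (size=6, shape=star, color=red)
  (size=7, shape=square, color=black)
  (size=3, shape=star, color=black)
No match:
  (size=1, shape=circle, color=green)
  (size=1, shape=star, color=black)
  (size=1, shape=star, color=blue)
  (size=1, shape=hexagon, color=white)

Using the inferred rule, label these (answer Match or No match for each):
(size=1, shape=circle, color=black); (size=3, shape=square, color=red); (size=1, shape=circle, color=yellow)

The distinguishing property — size ≥ 3 — holds for all the 'Match' cases and none of the 'No match' cases.
(size=1, shape=circle, color=black) — size = 1, hence No match. (size=3, shape=square, color=red) — size = 3, hence Match. (size=1, shape=circle, color=yellow) — size = 1, hence No match.

No match, Match, No match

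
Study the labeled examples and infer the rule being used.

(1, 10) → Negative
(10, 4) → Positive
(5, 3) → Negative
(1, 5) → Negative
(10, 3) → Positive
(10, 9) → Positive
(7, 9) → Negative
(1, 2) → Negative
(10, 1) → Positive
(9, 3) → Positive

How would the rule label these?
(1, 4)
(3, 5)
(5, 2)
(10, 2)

Negative, Negative, Negative, Positive

A rule that fits every label: first ≥ 9 — true of each 'Positive' example, false of each 'Negative' one.
Negative: (1, 4), since first 1.
Negative: (3, 5), since first 3.
Negative: (5, 2), since first 5.
Positive: (10, 2), since first 10.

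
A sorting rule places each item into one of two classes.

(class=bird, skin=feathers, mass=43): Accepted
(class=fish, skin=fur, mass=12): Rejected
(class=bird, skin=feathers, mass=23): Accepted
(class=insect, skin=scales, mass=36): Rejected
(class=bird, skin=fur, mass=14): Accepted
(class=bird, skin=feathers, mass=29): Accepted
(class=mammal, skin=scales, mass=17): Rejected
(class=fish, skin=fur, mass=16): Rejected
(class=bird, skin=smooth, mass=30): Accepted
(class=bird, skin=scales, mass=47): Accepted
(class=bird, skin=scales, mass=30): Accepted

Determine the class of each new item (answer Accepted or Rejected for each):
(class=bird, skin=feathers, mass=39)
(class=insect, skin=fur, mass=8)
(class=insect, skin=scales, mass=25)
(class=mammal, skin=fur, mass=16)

Accepted, Rejected, Rejected, Rejected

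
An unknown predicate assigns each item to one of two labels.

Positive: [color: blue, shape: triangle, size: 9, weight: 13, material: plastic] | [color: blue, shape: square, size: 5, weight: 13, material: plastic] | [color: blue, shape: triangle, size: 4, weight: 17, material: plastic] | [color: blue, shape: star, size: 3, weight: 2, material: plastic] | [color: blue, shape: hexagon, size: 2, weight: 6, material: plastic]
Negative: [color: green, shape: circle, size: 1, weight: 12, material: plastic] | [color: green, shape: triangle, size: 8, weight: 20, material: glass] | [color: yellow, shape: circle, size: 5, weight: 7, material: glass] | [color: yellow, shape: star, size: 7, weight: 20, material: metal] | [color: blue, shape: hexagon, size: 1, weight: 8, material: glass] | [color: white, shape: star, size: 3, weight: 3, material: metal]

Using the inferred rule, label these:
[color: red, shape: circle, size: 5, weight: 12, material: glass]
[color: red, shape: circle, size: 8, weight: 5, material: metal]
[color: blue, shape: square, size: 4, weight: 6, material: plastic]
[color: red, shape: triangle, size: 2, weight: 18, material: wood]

A rule that fits every label: color is blue AND material is plastic — true of each 'Positive' example, false of each 'Negative' one.
[color: red, shape: circle, size: 5, weight: 12, material: glass]: Negative (color is red, material is glass).
[color: red, shape: circle, size: 8, weight: 5, material: metal]: Negative (color is red, material is metal).
[color: blue, shape: square, size: 4, weight: 6, material: plastic]: Positive (color is blue, material is plastic).
[color: red, shape: triangle, size: 2, weight: 18, material: wood]: Negative (color is red, material is wood).

Negative, Negative, Positive, Negative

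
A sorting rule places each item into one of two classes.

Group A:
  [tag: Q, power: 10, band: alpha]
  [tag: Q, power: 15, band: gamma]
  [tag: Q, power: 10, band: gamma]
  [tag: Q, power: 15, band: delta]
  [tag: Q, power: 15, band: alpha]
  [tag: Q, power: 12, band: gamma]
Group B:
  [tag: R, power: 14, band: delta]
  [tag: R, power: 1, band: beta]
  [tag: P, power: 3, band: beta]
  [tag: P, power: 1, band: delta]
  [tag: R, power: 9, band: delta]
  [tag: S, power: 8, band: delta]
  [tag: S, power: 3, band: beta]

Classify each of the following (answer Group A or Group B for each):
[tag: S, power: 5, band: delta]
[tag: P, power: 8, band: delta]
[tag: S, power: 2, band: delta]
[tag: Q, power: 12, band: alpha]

Group B, Group B, Group B, Group A

The distinguishing property — tag is Q — holds for all the 'Group A' cases and none of the 'Group B' cases.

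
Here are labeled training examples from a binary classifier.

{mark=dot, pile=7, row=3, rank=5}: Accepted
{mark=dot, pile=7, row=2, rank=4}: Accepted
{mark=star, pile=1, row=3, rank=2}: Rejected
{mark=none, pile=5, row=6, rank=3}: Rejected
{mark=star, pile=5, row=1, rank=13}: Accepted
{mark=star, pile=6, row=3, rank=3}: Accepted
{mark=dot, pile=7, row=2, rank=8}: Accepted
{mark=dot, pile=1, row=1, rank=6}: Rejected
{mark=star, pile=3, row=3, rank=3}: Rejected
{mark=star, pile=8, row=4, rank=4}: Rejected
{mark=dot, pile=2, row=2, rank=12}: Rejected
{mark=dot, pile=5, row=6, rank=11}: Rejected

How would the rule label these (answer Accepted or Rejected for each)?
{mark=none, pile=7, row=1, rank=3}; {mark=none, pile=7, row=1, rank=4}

Accepted, Accepted

The distinguishing property — pile ≥ 5 AND row ≤ 3 — holds for all the 'Accepted' cases and none of the 'Rejected' cases.
{mark=none, pile=7, row=1, rank=3} — pile = 7, row = 1, hence Accepted. {mark=none, pile=7, row=1, rank=4} — pile = 7, row = 1, hence Accepted.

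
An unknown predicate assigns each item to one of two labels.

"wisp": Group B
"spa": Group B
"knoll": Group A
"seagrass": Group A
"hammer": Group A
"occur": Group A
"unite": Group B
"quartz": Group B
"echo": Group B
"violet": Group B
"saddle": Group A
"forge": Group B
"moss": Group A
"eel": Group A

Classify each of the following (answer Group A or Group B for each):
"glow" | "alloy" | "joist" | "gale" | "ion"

One predicate separates the groups cleanly: has a double letter.
Group B: "glow", since no doubled letter.
Group A: "alloy", since 'll' doubled.
Group B: "joist", since no doubled letter.
Group B: "gale", since no doubled letter.
Group B: "ion", since no doubled letter.

Group B, Group A, Group B, Group B, Group B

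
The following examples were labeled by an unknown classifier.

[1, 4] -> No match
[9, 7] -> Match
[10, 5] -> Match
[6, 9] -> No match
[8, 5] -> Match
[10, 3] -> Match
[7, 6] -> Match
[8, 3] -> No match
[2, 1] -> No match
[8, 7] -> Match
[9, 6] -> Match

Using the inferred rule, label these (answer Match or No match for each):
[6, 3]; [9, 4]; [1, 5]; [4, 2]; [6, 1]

Every 'Match' example satisfies: first > second AND sum ≥ 13. None of the 'No match' examples do.
[6, 3] — 6 > 3, 6+3 = 9, hence No match.
[9, 4] — 9 > 4, 9+4 = 13, hence Match.
[1, 5] — 1 < 5, 1+5 = 6, hence No match.
[4, 2] — 4 > 2, 4+2 = 6, hence No match.
[6, 1] — 6 > 1, 6+1 = 7, hence No match.

No match, Match, No match, No match, No match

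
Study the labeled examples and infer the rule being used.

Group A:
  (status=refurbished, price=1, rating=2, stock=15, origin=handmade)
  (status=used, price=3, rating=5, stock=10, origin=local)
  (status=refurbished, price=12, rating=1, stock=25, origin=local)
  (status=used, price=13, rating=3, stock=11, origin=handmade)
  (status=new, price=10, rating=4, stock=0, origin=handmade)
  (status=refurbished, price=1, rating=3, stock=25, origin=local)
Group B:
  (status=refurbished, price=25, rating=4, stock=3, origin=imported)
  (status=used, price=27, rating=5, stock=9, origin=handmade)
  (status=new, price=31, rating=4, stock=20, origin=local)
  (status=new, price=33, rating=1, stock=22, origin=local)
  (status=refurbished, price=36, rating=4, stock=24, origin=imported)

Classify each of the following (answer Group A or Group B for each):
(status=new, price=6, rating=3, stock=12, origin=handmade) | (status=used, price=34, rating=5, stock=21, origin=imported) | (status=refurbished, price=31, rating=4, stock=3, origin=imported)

Group A, Group B, Group B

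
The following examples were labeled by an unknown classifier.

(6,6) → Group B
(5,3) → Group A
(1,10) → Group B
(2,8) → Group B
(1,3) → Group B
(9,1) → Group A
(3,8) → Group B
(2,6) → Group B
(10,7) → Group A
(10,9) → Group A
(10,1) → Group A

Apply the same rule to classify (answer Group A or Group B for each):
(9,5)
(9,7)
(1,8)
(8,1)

Group A, Group A, Group B, Group A

Looking at the examples, the only property every 'Group A' case has and every 'Group B' case lacks is: first > second.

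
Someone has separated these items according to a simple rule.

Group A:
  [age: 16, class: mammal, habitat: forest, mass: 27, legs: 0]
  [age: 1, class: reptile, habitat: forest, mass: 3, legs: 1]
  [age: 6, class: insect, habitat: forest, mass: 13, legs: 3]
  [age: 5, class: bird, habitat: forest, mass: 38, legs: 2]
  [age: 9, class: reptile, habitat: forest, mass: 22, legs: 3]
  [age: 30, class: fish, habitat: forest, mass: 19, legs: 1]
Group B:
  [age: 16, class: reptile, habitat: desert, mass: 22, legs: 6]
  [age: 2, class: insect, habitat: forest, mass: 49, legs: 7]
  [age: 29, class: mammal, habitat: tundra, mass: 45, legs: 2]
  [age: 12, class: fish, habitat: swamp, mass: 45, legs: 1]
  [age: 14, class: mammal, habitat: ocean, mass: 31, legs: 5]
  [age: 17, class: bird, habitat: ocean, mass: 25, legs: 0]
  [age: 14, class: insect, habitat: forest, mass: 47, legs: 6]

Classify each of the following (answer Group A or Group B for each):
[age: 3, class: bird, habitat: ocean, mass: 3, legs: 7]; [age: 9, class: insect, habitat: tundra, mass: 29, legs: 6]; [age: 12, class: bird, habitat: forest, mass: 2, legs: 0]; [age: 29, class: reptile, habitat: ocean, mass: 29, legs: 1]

Group B, Group B, Group A, Group B

The rule appears to be: habitat is forest AND legs ≤ 3.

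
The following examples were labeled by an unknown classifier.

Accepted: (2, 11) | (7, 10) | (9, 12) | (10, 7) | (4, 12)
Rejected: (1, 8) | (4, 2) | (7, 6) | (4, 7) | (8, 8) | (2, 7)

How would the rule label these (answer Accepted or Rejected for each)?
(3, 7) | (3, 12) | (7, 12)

Rejected, Accepted, Accepted

The classifier is using: max ≥ 9.
(3, 7): Rejected (max 7).
(3, 12): Accepted (max 12).
(7, 12): Accepted (max 12).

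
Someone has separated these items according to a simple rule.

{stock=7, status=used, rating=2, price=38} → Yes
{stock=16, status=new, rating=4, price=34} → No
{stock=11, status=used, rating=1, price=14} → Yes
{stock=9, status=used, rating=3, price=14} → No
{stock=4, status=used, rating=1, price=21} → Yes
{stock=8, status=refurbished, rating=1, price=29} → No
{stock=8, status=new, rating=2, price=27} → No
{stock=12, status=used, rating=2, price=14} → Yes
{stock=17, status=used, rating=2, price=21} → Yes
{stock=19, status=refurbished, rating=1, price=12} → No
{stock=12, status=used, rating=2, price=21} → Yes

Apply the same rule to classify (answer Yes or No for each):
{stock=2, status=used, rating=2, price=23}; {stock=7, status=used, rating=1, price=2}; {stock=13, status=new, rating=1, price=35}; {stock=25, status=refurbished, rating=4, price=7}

Yes, Yes, No, No

'Yes' ⟺ status is used AND rating ≤ 2.
{stock=2, status=used, rating=2, price=23}: status is used, rating = 2 — matches, so Yes.
{stock=7, status=used, rating=1, price=2}: status is used, rating = 1 — matches, so Yes.
{stock=13, status=new, rating=1, price=35}: status is new, rating = 1 — does not satisfy this, so No.
{stock=25, status=refurbished, rating=4, price=7}: status is refurbished, rating = 4 — does not satisfy this, so No.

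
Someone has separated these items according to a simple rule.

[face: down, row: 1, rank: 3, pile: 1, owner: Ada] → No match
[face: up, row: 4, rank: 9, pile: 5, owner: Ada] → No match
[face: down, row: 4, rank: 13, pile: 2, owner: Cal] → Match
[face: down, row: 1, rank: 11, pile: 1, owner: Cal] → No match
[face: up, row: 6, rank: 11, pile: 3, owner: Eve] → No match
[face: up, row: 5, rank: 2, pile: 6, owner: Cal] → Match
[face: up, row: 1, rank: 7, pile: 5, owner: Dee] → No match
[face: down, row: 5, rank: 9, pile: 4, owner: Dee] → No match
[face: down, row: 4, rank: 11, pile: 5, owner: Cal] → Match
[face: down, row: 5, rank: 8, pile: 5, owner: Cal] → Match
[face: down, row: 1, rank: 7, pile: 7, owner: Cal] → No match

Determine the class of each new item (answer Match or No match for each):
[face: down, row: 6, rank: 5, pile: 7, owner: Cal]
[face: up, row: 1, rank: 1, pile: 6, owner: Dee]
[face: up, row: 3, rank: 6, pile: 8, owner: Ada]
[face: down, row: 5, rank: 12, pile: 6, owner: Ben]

Every 'Match' example satisfies: owner is Cal AND row ≥ 4. None of the 'No match' examples do.
Match: [face: down, row: 6, rank: 5, pile: 7, owner: Cal], since owner is Cal, row = 6.
No match: [face: up, row: 1, rank: 1, pile: 6, owner: Dee], since owner is Dee, row = 1.
No match: [face: up, row: 3, rank: 6, pile: 8, owner: Ada], since owner is Ada, row = 3.
No match: [face: down, row: 5, rank: 12, pile: 6, owner: Ben], since owner is Ben, row = 5.

Match, No match, No match, No match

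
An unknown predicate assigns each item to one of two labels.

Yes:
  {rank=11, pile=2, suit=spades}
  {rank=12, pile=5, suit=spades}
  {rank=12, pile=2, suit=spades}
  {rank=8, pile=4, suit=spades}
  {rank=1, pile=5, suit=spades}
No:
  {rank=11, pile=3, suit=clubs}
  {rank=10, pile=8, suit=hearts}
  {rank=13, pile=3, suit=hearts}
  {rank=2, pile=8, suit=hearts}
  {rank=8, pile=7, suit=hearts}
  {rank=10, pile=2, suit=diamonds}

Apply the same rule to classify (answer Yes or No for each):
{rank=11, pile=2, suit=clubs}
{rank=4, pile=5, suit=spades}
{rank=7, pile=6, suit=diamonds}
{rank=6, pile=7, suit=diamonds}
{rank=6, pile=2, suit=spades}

The classifier is using: suit is spades.
{rank=11, pile=2, suit=clubs} — suit is clubs, hence No.
{rank=4, pile=5, suit=spades} — suit is spades, hence Yes.
{rank=7, pile=6, suit=diamonds} — suit is diamonds, hence No.
{rank=6, pile=7, suit=diamonds} — suit is diamonds, hence No.
{rank=6, pile=2, suit=spades} — suit is spades, hence Yes.

No, Yes, No, No, Yes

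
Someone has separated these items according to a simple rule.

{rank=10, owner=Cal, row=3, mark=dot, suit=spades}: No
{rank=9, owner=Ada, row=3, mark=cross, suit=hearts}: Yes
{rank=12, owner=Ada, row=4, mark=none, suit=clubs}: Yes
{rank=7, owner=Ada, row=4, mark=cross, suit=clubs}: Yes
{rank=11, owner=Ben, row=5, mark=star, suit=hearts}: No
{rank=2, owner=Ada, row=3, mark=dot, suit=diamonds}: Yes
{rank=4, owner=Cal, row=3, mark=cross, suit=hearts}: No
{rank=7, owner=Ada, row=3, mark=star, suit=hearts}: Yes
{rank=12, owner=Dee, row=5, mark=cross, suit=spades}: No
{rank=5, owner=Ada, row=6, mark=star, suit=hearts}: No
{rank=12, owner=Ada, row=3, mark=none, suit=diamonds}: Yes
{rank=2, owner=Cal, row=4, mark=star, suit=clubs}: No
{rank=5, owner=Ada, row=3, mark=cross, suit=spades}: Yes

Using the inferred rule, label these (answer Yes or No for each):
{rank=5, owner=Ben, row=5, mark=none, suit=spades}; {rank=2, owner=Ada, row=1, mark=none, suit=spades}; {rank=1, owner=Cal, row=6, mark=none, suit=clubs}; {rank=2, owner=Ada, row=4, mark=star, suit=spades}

All 'Yes' examples share one property — owner is Ada AND row ≤ 4 — and every 'No' example lacks it.
{rank=5, owner=Ben, row=5, mark=none, suit=spades}: owner is Ben, row = 5, does not satisfy this → No. {rank=2, owner=Ada, row=1, mark=none, suit=spades}: owner is Ada, row = 1, matches → Yes. {rank=1, owner=Cal, row=6, mark=none, suit=clubs}: owner is Cal, row = 6, does not satisfy this → No. {rank=2, owner=Ada, row=4, mark=star, suit=spades}: owner is Ada, row = 4, matches → Yes.

No, Yes, No, Yes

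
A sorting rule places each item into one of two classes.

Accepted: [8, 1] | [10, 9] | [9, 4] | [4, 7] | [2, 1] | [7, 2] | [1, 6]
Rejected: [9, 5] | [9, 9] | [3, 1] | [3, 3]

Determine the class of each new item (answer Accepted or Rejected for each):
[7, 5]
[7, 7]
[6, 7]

Rejected, Rejected, Accepted

The pattern is that an item is 'Accepted' exactly when: sum is odd.
[7, 5]: 7+5 = 12, doesn't qualify → Rejected.
[7, 7]: 7+7 = 14, doesn't qualify → Rejected.
[6, 7]: 6+7 = 13, satisfies this → Accepted.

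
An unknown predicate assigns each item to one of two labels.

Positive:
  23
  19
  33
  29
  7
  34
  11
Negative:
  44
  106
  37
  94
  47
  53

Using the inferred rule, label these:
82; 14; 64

Negative, Positive, Negative

The classifier is using: at most 34.
Negative: 82, since 82 > 34.
Positive: 14, since 14 ≤ 34.
Negative: 64, since 64 > 34.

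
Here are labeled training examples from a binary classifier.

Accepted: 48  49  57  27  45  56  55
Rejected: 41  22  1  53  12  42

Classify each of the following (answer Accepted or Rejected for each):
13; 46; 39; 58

Rejected, Accepted, Accepted, Accepted

A rule that fits every label: digit sum ≥ 9 — true of each 'Accepted' example, false of each 'Rejected' one.
Rejected: 13, since digit sum 1+3 = 4. Accepted: 46, since digit sum 4+6 = 10. Accepted: 39, since digit sum 3+9 = 12. Accepted: 58, since digit sum 5+8 = 13.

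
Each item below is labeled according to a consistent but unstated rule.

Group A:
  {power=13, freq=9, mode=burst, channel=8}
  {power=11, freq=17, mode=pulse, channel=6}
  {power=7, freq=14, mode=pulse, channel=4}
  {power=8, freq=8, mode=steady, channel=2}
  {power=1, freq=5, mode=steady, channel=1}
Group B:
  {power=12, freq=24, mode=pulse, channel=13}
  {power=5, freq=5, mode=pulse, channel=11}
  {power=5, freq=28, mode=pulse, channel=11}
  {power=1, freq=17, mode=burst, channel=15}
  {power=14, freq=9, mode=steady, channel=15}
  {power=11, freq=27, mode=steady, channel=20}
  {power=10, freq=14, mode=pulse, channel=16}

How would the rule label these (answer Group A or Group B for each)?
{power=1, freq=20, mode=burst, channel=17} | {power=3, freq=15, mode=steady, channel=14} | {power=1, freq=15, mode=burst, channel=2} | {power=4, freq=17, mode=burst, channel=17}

Group B, Group B, Group A, Group B

Every 'Group A' example satisfies: channel ≤ 8. None of the 'Group B' examples do.
Group B: {power=1, freq=20, mode=burst, channel=17}, since channel = 17.
Group B: {power=3, freq=15, mode=steady, channel=14}, since channel = 14.
Group A: {power=1, freq=15, mode=burst, channel=2}, since channel = 2.
Group B: {power=4, freq=17, mode=burst, channel=17}, since channel = 17.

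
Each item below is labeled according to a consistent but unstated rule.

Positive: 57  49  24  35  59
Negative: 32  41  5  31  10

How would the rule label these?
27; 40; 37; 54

Positive, Negative, Positive, Positive

All 'Positive' examples share one property — digit sum ≥ 6 — and every 'Negative' example lacks it.
27: digit sum 2+7 = 9 — passes, so Positive.
40: digit sum 4+0 = 4 — fails the rule, so Negative.
37: digit sum 3+7 = 10 — passes, so Positive.
54: digit sum 5+4 = 9 — passes, so Positive.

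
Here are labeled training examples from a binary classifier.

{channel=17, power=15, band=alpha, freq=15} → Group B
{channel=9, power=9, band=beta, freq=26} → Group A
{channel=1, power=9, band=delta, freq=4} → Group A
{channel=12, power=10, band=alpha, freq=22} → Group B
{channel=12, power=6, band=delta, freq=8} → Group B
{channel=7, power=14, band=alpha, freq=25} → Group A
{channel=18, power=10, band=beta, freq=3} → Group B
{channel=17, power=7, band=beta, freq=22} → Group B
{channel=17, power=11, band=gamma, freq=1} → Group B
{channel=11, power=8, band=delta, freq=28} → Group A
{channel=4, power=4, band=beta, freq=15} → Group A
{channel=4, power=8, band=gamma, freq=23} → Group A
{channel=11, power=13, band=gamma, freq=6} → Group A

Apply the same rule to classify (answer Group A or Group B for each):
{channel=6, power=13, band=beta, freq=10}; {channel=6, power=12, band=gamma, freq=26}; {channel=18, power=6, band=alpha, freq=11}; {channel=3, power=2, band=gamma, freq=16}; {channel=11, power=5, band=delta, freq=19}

Group A, Group A, Group B, Group A, Group A

All 'Group A' examples share one property — channel ≤ 11 — and every 'Group B' example lacks it.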